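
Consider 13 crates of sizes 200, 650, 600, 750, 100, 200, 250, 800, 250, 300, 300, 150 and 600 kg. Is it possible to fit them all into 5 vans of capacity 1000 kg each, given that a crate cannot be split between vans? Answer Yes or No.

No

Total = 5150 kg; ⌈5150/1000⌉ = 6.
At least 6 vans are required, but only 5 are allowed.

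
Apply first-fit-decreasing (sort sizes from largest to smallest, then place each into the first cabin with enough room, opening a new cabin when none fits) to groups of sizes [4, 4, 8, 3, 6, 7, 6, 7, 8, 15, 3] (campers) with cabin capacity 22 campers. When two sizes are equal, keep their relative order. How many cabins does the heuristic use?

Sorted descending: 15, 8, 8, 7, 7, 6, 6, 4, 4, 3, 3.
  15 → cabin 1 (new)  [load 15/22]
  8 → cabin 2 (new)  [load 8/22]
  8 → cabin 2  [load 16/22]
  7 → cabin 1  [load 22/22]
  7 → cabin 3 (new)  [load 7/22]
  6 → cabin 2  [load 22/22]
  6 → cabin 3  [load 13/22]
  4 → cabin 3  [load 17/22]
  4 → cabin 3  [load 21/22]
  3 → cabin 4 (new)  [load 3/22]
  3 → cabin 4  [load 6/22]
4 cabins opened.

4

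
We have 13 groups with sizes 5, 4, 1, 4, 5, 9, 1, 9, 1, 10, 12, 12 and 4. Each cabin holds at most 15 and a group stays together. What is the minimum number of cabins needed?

6

Total = 12 + 12 + 10 + 9 + 9 + 5 + 5 + 4 + 4 + 4 + 1 + 1 + 1 = 77.
Lower bound: ⌈77/15⌉ = 6 cabins.
A packing using 6 cabins:
  cabin 1: 12 + 1 + 1 + 1 = 15
  cabin 2: 12 = 12
  cabin 3: 10 + 5 = 15
  cabin 4: 9 + 5 = 14
  cabin 5: 9 + 4 = 13
  cabin 6: 4 + 4 = 8
This matches the lower bound, so 6 is optimal.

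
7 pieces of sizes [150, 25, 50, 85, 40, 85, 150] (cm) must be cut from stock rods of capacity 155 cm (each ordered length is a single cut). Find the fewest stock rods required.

4

Total = 150 + 150 + 85 + 85 + 50 + 40 + 25 = 585 cm.
Lower bound: ⌈585/155⌉ = 4 stock rods.
A packing using 4 stock rods:
  stock rod 1: 150 = 150
  stock rod 2: 150 = 150
  stock rod 3: 85 + 50 = 135
  stock rod 4: 85 + 40 + 25 = 150
This matches the lower bound, so 4 is optimal.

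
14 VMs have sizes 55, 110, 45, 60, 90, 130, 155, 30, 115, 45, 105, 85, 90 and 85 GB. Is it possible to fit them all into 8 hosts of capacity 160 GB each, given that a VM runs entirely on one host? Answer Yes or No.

Total = 1200 GB; ⌈1200/160⌉ = 8.
9 VMs each exceed half the capacity and cannot share a host, forcing at least 9 hosts.
At least 9 hosts are required, but only 8 are allowed.

No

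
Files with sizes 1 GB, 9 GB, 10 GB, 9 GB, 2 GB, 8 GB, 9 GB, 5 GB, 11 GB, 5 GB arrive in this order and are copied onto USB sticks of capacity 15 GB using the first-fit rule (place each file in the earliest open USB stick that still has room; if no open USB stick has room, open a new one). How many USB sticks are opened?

6

  1 → USB stick 1 (new)  [load 1/15]
  9 → USB stick 1  [load 10/15]
  10 → USB stick 2 (new)  [load 10/15]
  9 → USB stick 3 (new)  [load 9/15]
  2 → USB stick 1  [load 12/15]
  8 → USB stick 4 (new)  [load 8/15]
  9 → USB stick 5 (new)  [load 9/15]
  5 → USB stick 2  [load 15/15]
  11 → USB stick 6 (new)  [load 11/15]
  5 → USB stick 3  [load 14/15]
6 USB sticks opened.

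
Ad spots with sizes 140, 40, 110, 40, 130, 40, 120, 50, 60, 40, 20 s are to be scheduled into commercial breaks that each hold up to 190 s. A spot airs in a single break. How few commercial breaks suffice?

Total = 140 + 130 + 120 + 110 + 60 + 50 + 40 + 40 + 40 + 40 + 20 = 790 s.
Lower bound: ⌈790/190⌉ = 5 commercial breaks.
A packing using 5 commercial breaks:
  break 1: 140 + 50 = 190
  break 2: 130 + 60 = 190
  break 3: 120 + 40 + 20 = 180
  break 4: 110 + 40 + 40 = 190
  break 5: 40 = 40
This matches the lower bound, so 5 is optimal.

5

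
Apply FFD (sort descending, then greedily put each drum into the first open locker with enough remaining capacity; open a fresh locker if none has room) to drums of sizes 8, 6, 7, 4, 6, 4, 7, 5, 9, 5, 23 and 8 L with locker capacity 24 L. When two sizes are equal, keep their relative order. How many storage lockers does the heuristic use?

4

Sorted descending: 23, 9, 8, 8, 7, 7, 6, 6, 5, 5, 4, 4.
  23 → locker 1 (new)  [load 23/24]
  9 → locker 2 (new)  [load 9/24]
  8 → locker 2  [load 17/24]
  8 → locker 3 (new)  [load 8/24]
  7 → locker 2  [load 24/24]
  7 → locker 3  [load 15/24]
  6 → locker 3  [load 21/24]
  6 → locker 4 (new)  [load 6/24]
  5 → locker 4  [load 11/24]
  5 → locker 4  [load 16/24]
  4 → locker 4  [load 20/24]
  4 → locker 4  [load 24/24]
4 storage lockers opened.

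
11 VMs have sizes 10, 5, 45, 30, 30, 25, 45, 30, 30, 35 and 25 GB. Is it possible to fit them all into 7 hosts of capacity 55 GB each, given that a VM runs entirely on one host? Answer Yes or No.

Yes

A valid assignment using 7 hosts:
  host 1: 45 + 10 = 55
  host 2: 45 + 5 = 50
  host 3: 35 = 35
  host 4: 30 + 25 = 55
  host 5: 30 + 25 = 55
  host 6: 30 = 30
  host 7: 30 = 30
Every load is within 55 GB, so 7 hosts suffice.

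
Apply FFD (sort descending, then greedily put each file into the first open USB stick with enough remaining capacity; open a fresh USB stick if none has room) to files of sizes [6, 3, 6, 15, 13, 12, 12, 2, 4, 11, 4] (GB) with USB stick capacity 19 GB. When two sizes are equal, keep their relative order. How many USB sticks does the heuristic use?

5

Sorted descending: 15, 13, 12, 12, 11, 6, 6, 4, 4, 3, 2.
  15 → USB stick 1 (new)  [load 15/19]
  13 → USB stick 2 (new)  [load 13/19]
  12 → USB stick 3 (new)  [load 12/19]
  12 → USB stick 4 (new)  [load 12/19]
  11 → USB stick 5 (new)  [load 11/19]
  6 → USB stick 2  [load 19/19]
  6 → USB stick 3  [load 18/19]
  4 → USB stick 1  [load 19/19]
  4 → USB stick 4  [load 16/19]
  3 → USB stick 4  [load 19/19]
  2 → USB stick 5  [load 13/19]
5 USB sticks opened.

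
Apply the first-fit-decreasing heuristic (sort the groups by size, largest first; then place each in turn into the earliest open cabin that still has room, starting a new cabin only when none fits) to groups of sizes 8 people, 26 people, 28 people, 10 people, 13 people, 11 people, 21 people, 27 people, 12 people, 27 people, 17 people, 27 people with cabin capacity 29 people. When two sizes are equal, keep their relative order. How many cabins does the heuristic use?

9

Sorted descending: 28, 27, 27, 27, 26, 21, 17, 13, 12, 11, 10, 8.
  28 → cabin 1 (new)  [load 28/29]
  27 → cabin 2 (new)  [load 27/29]
  27 → cabin 3 (new)  [load 27/29]
  27 → cabin 4 (new)  [load 27/29]
  26 → cabin 5 (new)  [load 26/29]
  21 → cabin 6 (new)  [load 21/29]
  17 → cabin 7 (new)  [load 17/29]
  13 → cabin 8 (new)  [load 13/29]
  12 → cabin 7  [load 29/29]
  11 → cabin 8  [load 24/29]
  10 → cabin 9 (new)  [load 10/29]
  8 → cabin 6  [load 29/29]
9 cabins opened.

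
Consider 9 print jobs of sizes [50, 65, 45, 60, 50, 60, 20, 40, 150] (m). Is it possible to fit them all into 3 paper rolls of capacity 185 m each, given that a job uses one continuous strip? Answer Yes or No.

Yes

A valid assignment using 3 paper rolls:
  roll 1: 150 + 20 = 170
  roll 2: 65 + 60 + 60 = 185
  roll 3: 50 + 50 + 45 + 40 = 185
Every load is within 185 m, so 3 paper rolls suffice.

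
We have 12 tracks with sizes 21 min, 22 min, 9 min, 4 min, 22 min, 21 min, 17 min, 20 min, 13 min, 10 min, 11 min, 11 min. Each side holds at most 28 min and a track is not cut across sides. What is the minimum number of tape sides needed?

8

Total = 22 + 22 + 21 + 21 + 20 + 17 + 13 + 11 + 11 + 10 + 9 + 4 = 181 min.
Lower bound: ⌈181/28⌉ = 7 tape sides.
A packing using 8 tape sides:
  side 1: 22 + 4 = 26
  side 2: 22 = 22
  side 3: 21 = 21
  side 4: 21 = 21
  side 5: 20 = 20
  side 6: 17 + 11 = 28
  side 7: 13 + 11 = 24
  side 8: 10 + 9 = 19
No arrangement into 7 tape sides stays within capacity, so 8 is optimal.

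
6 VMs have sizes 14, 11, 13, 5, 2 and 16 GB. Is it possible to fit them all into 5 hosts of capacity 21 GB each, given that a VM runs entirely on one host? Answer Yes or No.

Yes

A valid assignment using 4 hosts:
  host 1: 16 + 5 = 21
  host 2: 14 + 2 = 16
  host 3: 13 = 13
  host 4: 11 = 11
That uses only 4 ≤ 5, so 5 hosts are enough.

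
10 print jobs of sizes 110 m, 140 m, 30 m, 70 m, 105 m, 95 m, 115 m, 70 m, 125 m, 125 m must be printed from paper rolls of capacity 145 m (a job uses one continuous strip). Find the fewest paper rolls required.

Total = 140 + 125 + 125 + 115 + 110 + 105 + 95 + 70 + 70 + 30 = 985 m.
Lower bound: ⌈985/145⌉ = 7 paper rolls.
A packing using 8 paper rolls:
  roll 1: 140 = 140
  roll 2: 125 = 125
  roll 3: 125 = 125
  roll 4: 115 + 30 = 145
  roll 5: 110 = 110
  roll 6: 105 = 105
  roll 7: 95 = 95
  roll 8: 70 + 70 = 140
No arrangement into 7 paper rolls stays within capacity, so 8 is optimal.

8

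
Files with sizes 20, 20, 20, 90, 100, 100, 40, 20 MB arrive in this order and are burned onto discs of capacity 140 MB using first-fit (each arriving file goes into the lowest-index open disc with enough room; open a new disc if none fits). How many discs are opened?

  20 → disc 1 (new)  [load 20/140]
  20 → disc 1  [load 40/140]
  20 → disc 1  [load 60/140]
  90 → disc 2 (new)  [load 90/140]
  100 → disc 3 (new)  [load 100/140]
  100 → disc 4 (new)  [load 100/140]
  40 → disc 1  [load 100/140]
  20 → disc 1  [load 120/140]
4 discs opened.

4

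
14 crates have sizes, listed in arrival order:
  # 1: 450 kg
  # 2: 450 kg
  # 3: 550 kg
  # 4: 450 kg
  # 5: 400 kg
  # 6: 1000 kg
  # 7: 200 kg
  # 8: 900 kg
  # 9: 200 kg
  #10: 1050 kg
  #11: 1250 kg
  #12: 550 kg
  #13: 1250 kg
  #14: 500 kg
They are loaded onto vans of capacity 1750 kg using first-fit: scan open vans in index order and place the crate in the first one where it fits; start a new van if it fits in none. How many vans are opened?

6

  450 → van 1 (new)  [load 450/1750]
  450 → van 1  [load 900/1750]
  550 → van 1  [load 1450/1750]
  450 → van 2 (new)  [load 450/1750]
  400 → van 2  [load 850/1750]
  1000 → van 3 (new)  [load 1000/1750]
  200 → van 1  [load 1650/1750]
  900 → van 2  [load 1750/1750]
  200 → van 3  [load 1200/1750]
  1050 → van 4 (new)  [load 1050/1750]
  1250 → van 5 (new)  [load 1250/1750]
  550 → van 3  [load 1750/1750]
  1250 → van 6 (new)  [load 1250/1750]
  500 → van 4  [load 1550/1750]
6 vans opened.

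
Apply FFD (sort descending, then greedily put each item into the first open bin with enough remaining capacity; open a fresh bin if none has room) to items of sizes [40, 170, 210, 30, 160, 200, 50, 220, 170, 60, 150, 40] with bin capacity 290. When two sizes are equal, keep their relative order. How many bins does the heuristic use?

7

Sorted descending: 220, 210, 200, 170, 170, 160, 150, 60, 50, 40, 40, 30.
  220 → bin 1 (new)  [load 220/290]
  210 → bin 2 (new)  [load 210/290]
  200 → bin 3 (new)  [load 200/290]
  170 → bin 4 (new)  [load 170/290]
  170 → bin 5 (new)  [load 170/290]
  160 → bin 6 (new)  [load 160/290]
  150 → bin 7 (new)  [load 150/290]
  60 → bin 1  [load 280/290]
  50 → bin 2  [load 260/290]
  40 → bin 3  [load 240/290]
  40 → bin 3  [load 280/290]
  30 → bin 2  [load 290/290]
7 bins opened.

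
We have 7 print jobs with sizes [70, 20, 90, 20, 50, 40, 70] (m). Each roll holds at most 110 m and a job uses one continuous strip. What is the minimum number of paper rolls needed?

Total = 90 + 70 + 70 + 50 + 40 + 20 + 20 = 360 m.
Lower bound: ⌈360/110⌉ = 4 paper rolls.
A packing using 4 paper rolls:
  roll 1: 90 + 20 = 110
  roll 2: 70 + 40 = 110
  roll 3: 70 + 20 = 90
  roll 4: 50 = 50
This matches the lower bound, so 4 is optimal.

4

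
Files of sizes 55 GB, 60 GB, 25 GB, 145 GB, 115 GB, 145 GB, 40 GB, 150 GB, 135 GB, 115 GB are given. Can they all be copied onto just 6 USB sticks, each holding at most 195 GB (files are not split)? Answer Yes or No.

A valid assignment using 6 USB sticks:
  USB stick 1: 150 + 40 = 190
  USB stick 2: 145 + 25 = 170
  USB stick 3: 145 = 145
  USB stick 4: 135 + 60 = 195
  USB stick 5: 115 + 55 = 170
  USB stick 6: 115 = 115
Every load is within 195 GB, so 6 USB sticks suffice.

Yes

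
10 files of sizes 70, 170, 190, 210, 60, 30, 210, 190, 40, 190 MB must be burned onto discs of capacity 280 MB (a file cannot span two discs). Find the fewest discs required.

6

Total = 210 + 210 + 190 + 190 + 190 + 170 + 70 + 60 + 40 + 30 = 1360 MB.
Lower bound: ⌈1360/280⌉ = 5 discs.
Also, 6 files each exceed 140 MB, and no two of those can share a disc, so at least 6 discs are needed.
A packing using 6 discs:
  disc 1: 210 + 70 = 280
  disc 2: 210 + 60 = 270
  disc 3: 190 + 40 + 30 = 260
  disc 4: 190 = 190
  disc 5: 190 = 190
  disc 6: 170 = 170
This matches the lower bound, so 6 is optimal.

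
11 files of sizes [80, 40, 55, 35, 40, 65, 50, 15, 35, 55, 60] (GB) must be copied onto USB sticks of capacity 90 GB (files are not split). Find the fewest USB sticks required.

Total = 80 + 65 + 60 + 55 + 55 + 50 + 40 + 40 + 35 + 35 + 15 = 530 GB.
Lower bound: ⌈530/90⌉ = 6 USB sticks.
A packing using 7 USB sticks:
  USB stick 1: 80 = 80
  USB stick 2: 65 + 15 = 80
  USB stick 3: 60 = 60
  USB stick 4: 55 + 35 = 90
  USB stick 5: 55 + 35 = 90
  USB stick 6: 50 + 40 = 90
  USB stick 7: 40 = 40
No arrangement into 6 USB sticks stays within capacity, so 7 is optimal.

7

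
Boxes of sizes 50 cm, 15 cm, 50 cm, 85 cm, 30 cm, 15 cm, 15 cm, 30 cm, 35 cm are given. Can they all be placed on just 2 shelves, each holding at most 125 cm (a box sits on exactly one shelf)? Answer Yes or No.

Total = 325 cm; ⌈325/125⌉ = 3.
At least 3 shelves are required, but only 2 are allowed.

No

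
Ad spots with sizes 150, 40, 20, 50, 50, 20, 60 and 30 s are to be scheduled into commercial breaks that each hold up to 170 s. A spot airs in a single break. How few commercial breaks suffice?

Total = 150 + 60 + 50 + 50 + 40 + 30 + 20 + 20 = 420 s.
Lower bound: ⌈420/170⌉ = 3 commercial breaks.
A packing using 3 commercial breaks:
  break 1: 150 + 20 = 170
  break 2: 60 + 50 + 50 = 160
  break 3: 40 + 30 + 20 = 90
This matches the lower bound, so 3 is optimal.

3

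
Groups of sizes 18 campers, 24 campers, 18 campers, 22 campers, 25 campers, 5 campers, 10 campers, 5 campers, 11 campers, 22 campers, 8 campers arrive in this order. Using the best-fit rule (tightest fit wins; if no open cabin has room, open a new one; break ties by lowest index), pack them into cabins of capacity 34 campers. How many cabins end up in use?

6

  18 → cabin 1 (new)  [load 18/34]
  24 → cabin 2 (new)  [load 24/34]
  18 → cabin 3 (new)  [load 18/34]
  22 → cabin 4 (new)  [load 22/34]
  25 → cabin 5 (new)  [load 25/34]
  5 → cabin 5  [load 30/34]
  10 → cabin 2  [load 34/34]
  5 → cabin 4  [load 27/34]
  11 → cabin 1  [load 29/34]
  22 → cabin 6 (new)  [load 22/34]
  8 → cabin 6  [load 30/34]
6 cabins opened.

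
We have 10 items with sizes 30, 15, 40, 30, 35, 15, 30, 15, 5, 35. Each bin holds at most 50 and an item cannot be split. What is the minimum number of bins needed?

Total = 40 + 35 + 35 + 30 + 30 + 30 + 15 + 15 + 15 + 5 = 250.
Lower bound: ⌈250/50⌉ = 5 bins.
Also, 6 items each exceed 25, and no two of those can share a bin, so at least 6 bins are needed.
A packing using 6 bins:
  bin 1: 40 + 5 = 45
  bin 2: 35 + 15 = 50
  bin 3: 35 + 15 = 50
  bin 4: 30 + 15 = 45
  bin 5: 30 = 30
  bin 6: 30 = 30
This matches the lower bound, so 6 is optimal.

6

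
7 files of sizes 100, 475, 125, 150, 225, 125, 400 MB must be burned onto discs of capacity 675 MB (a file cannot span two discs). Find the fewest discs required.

3

Total = 475 + 400 + 225 + 150 + 125 + 125 + 100 = 1600 MB.
Lower bound: ⌈1600/675⌉ = 3 discs.
A packing using 3 discs:
  disc 1: 475 + 150 = 625
  disc 2: 400 + 225 = 625
  disc 3: 125 + 125 + 100 = 350
This matches the lower bound, so 3 is optimal.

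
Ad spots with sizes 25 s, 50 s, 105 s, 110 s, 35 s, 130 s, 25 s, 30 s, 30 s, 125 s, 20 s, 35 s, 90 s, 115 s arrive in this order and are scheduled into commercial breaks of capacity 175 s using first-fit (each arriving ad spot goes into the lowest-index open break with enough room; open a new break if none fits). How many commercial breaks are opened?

  25 → break 1 (new)  [load 25/175]
  50 → break 1  [load 75/175]
  105 → break 2 (new)  [load 105/175]
  110 → break 3 (new)  [load 110/175]
  35 → break 1  [load 110/175]
  130 → break 4 (new)  [load 130/175]
  25 → break 1  [load 135/175]
  30 → break 1  [load 165/175]
  30 → break 2  [load 135/175]
  125 → break 5 (new)  [load 125/175]
  20 → break 2  [load 155/175]
  35 → break 3  [load 145/175]
  90 → break 6 (new)  [load 90/175]
  115 → break 7 (new)  [load 115/175]
7 commercial breaks opened.

7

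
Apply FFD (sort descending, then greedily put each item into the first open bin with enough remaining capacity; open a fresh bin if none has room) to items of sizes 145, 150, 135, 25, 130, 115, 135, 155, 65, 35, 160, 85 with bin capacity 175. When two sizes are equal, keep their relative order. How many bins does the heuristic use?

Sorted descending: 160, 155, 150, 145, 135, 135, 130, 115, 85, 65, 35, 25.
  160 → bin 1 (new)  [load 160/175]
  155 → bin 2 (new)  [load 155/175]
  150 → bin 3 (new)  [load 150/175]
  145 → bin 4 (new)  [load 145/175]
  135 → bin 5 (new)  [load 135/175]
  135 → bin 6 (new)  [load 135/175]
  130 → bin 7 (new)  [load 130/175]
  115 → bin 8 (new)  [load 115/175]
  85 → bin 9 (new)  [load 85/175]
  65 → bin 9  [load 150/175]
  35 → bin 5  [load 170/175]
  25 → bin 3  [load 175/175]
9 bins opened.

9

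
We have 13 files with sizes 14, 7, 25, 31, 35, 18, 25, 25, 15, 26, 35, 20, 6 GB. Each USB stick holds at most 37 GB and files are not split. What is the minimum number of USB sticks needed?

9

Total = 35 + 35 + 31 + 26 + 25 + 25 + 25 + 20 + 18 + 15 + 14 + 7 + 6 = 282 GB.
Lower bound: ⌈282/37⌉ = 8 USB sticks.
A packing using 9 USB sticks:
  USB stick 1: 35 = 35
  USB stick 2: 35 = 35
  USB stick 3: 31 + 6 = 37
  USB stick 4: 26 + 7 = 33
  USB stick 5: 25 = 25
  USB stick 6: 25 = 25
  USB stick 7: 25 = 25
  USB stick 8: 20 + 15 = 35
  USB stick 9: 18 + 14 = 32
No arrangement into 8 USB sticks stays within capacity, so 9 is optimal.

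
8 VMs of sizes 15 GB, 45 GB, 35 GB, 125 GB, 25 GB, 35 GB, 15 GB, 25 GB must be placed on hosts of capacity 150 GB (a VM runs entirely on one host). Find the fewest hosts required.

Total = 125 + 45 + 35 + 35 + 25 + 25 + 15 + 15 = 320 GB.
Lower bound: ⌈320/150⌉ = 3 hosts.
A packing using 3 hosts:
  host 1: 125 + 25 = 150
  host 2: 45 + 35 + 35 + 25 = 140
  host 3: 15 + 15 = 30
This matches the lower bound, so 3 is optimal.

3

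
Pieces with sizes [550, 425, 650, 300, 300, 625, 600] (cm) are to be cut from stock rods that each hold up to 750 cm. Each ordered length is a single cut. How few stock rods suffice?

Total = 650 + 625 + 600 + 550 + 425 + 300 + 300 = 3450 cm.
Lower bound: ⌈3450/750⌉ = 5 stock rods.
A packing using 6 stock rods:
  stock rod 1: 650 = 650
  stock rod 2: 625 = 625
  stock rod 3: 600 = 600
  stock rod 4: 550 = 550
  stock rod 5: 425 + 300 = 725
  stock rod 6: 300 = 300
No arrangement into 5 stock rods stays within capacity, so 6 is optimal.

6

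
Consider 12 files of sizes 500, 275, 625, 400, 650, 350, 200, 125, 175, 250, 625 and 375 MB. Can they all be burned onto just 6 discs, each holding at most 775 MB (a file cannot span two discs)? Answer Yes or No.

No

Total = 4550 MB; ⌈4550/775⌉ = 6.
The bound of 6 does not rule out 6, but exhaustive search shows no assignment into 6 discs of capacity 775 MB exists — the minimum is 7.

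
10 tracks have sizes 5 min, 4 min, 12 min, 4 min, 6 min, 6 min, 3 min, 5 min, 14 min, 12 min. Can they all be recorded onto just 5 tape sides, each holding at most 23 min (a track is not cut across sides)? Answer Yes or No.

Yes

A valid assignment using 4 tape sides:
  side 1: 14 + 6 + 3 = 23
  side 2: 12 + 6 + 5 = 23
  side 3: 12 + 5 + 4 = 21
  side 4: 4 = 4
That uses only 4 ≤ 5, so 5 tape sides are enough.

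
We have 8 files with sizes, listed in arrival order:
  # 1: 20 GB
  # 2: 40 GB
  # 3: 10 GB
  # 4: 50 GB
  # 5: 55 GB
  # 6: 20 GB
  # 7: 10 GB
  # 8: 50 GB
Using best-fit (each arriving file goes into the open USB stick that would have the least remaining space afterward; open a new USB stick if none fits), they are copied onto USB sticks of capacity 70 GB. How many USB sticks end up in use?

  20 → USB stick 1 (new)  [load 20/70]
  40 → USB stick 1  [load 60/70]
  10 → USB stick 1  [load 70/70]
  50 → USB stick 2 (new)  [load 50/70]
  55 → USB stick 3 (new)  [load 55/70]
  20 → USB stick 2  [load 70/70]
  10 → USB stick 3  [load 65/70]
  50 → USB stick 4 (new)  [load 50/70]
4 USB sticks opened.

4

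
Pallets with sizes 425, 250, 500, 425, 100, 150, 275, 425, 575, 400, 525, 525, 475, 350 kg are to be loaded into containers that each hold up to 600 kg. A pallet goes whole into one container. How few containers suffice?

Total = 575 + 525 + 525 + 500 + 475 + 425 + 425 + 425 + 400 + 350 + 275 + 250 + 150 + 100 = 5400 kg.
Lower bound: ⌈5400/600⌉ = 9 containers.
Also, 10 pallets each exceed 300 kg, and no two of those can share a container, so at least 10 containers are needed.
A packing using 11 containers:
  container 1: 575 = 575
  container 2: 525 = 525
  container 3: 525 = 525
  container 4: 500 + 100 = 600
  container 5: 475 = 475
  container 6: 425 + 150 = 575
  container 7: 425 = 425
  container 8: 425 = 425
  container 9: 400 = 400
  container 10: 350 + 250 = 600
  container 11: 275 = 275
No arrangement into 10 containers stays within capacity, so 11 is optimal.

11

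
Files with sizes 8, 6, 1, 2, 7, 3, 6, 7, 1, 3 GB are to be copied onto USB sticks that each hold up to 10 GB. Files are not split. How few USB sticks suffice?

5

Total = 8 + 7 + 7 + 6 + 6 + 3 + 3 + 2 + 1 + 1 = 44 GB.
Lower bound: ⌈44/10⌉ = 5 USB sticks.
A packing using 5 USB sticks:
  USB stick 1: 8 + 2 = 10
  USB stick 2: 7 + 3 = 10
  USB stick 3: 7 + 3 = 10
  USB stick 4: 6 + 1 + 1 = 8
  USB stick 5: 6 = 6
This matches the lower bound, so 5 is optimal.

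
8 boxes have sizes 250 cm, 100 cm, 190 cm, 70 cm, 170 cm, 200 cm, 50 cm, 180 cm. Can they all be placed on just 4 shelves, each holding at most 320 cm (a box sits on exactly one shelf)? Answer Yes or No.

No

Total = 1210 cm; ⌈1210/320⌉ = 4.
5 boxes each exceed half the capacity and cannot share a shelf, forcing at least 5 shelves.
At least 5 shelves are required, but only 4 are allowed.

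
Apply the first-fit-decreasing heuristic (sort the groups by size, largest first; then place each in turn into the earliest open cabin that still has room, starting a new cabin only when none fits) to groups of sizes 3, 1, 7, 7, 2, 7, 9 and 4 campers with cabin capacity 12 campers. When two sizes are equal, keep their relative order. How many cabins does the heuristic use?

Sorted descending: 9, 7, 7, 7, 4, 3, 2, 1.
  9 → cabin 1 (new)  [load 9/12]
  7 → cabin 2 (new)  [load 7/12]
  7 → cabin 3 (new)  [load 7/12]
  7 → cabin 4 (new)  [load 7/12]
  4 → cabin 2  [load 11/12]
  3 → cabin 1  [load 12/12]
  2 → cabin 3  [load 9/12]
  1 → cabin 2  [load 12/12]
4 cabins opened.

4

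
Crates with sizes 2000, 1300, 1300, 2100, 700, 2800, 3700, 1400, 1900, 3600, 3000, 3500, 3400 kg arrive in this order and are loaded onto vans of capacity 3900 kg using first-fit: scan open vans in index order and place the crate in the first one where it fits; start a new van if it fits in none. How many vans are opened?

  2000 → van 1 (new)  [load 2000/3900]
  1300 → van 1  [load 3300/3900]
  1300 → van 2 (new)  [load 1300/3900]
  2100 → van 2  [load 3400/3900]
  700 → van 3 (new)  [load 700/3900]
  2800 → van 3  [load 3500/3900]
  3700 → van 4 (new)  [load 3700/3900]
  1400 → van 5 (new)  [load 1400/3900]
  1900 → van 5  [load 3300/3900]
  3600 → van 6 (new)  [load 3600/3900]
  3000 → van 7 (new)  [load 3000/3900]
  3500 → van 8 (new)  [load 3500/3900]
  3400 → van 9 (new)  [load 3400/3900]
9 vans opened.

9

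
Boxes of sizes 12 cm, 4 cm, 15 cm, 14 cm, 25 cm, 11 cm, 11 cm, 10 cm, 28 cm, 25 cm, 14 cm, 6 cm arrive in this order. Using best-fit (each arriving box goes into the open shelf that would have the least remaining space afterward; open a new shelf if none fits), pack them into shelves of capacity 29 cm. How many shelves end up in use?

7

  12 → shelf 1 (new)  [load 12/29]
  4 → shelf 1  [load 16/29]
  15 → shelf 2 (new)  [load 15/29]
  14 → shelf 2  [load 29/29]
  25 → shelf 3 (new)  [load 25/29]
  11 → shelf 1  [load 27/29]
  11 → shelf 4 (new)  [load 11/29]
  10 → shelf 4  [load 21/29]
  28 → shelf 5 (new)  [load 28/29]
  25 → shelf 6 (new)  [load 25/29]
  14 → shelf 7 (new)  [load 14/29]
  6 → shelf 4  [load 27/29]
7 shelves opened.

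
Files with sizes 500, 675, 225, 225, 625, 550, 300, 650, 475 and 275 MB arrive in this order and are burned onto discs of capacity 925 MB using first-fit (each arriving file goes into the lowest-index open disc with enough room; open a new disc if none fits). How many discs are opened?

  500 → disc 1 (new)  [load 500/925]
  675 → disc 2 (new)  [load 675/925]
  225 → disc 1  [load 725/925]
  225 → disc 2  [load 900/925]
  625 → disc 3 (new)  [load 625/925]
  550 → disc 4 (new)  [load 550/925]
  300 → disc 3  [load 925/925]
  650 → disc 5 (new)  [load 650/925]
  475 → disc 6 (new)  [load 475/925]
  275 → disc 4  [load 825/925]
6 discs opened.

6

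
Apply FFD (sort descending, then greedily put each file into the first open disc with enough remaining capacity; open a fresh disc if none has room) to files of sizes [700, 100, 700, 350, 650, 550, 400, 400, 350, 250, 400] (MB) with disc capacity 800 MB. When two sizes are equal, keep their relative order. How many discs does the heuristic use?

7

Sorted descending: 700, 700, 650, 550, 400, 400, 400, 350, 350, 250, 100.
  700 → disc 1 (new)  [load 700/800]
  700 → disc 2 (new)  [load 700/800]
  650 → disc 3 (new)  [load 650/800]
  550 → disc 4 (new)  [load 550/800]
  400 → disc 5 (new)  [load 400/800]
  400 → disc 5  [load 800/800]
  400 → disc 6 (new)  [load 400/800]
  350 → disc 6  [load 750/800]
  350 → disc 7 (new)  [load 350/800]
  250 → disc 4  [load 800/800]
  100 → disc 1  [load 800/800]
7 discs opened.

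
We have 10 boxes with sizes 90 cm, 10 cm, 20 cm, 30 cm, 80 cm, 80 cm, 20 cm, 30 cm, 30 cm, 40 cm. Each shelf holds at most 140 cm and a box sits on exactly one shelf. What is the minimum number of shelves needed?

4

Total = 90 + 80 + 80 + 40 + 30 + 30 + 30 + 20 + 20 + 10 = 430 cm.
Lower bound: ⌈430/140⌉ = 4 shelves.
A packing using 4 shelves:
  shelf 1: 90 + 40 + 10 = 140
  shelf 2: 80 + 30 + 30 = 140
  shelf 3: 80 + 30 + 20 = 130
  shelf 4: 20 = 20
This matches the lower bound, so 4 is optimal.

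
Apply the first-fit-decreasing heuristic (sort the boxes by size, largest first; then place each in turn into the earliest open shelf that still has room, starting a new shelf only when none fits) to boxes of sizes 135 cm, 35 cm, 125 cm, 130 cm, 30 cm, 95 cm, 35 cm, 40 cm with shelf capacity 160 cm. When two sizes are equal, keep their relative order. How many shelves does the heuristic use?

5

Sorted descending: 135, 130, 125, 95, 40, 35, 35, 30.
  135 → shelf 1 (new)  [load 135/160]
  130 → shelf 2 (new)  [load 130/160]
  125 → shelf 3 (new)  [load 125/160]
  95 → shelf 4 (new)  [load 95/160]
  40 → shelf 4  [load 135/160]
  35 → shelf 3  [load 160/160]
  35 → shelf 5 (new)  [load 35/160]
  30 → shelf 2  [load 160/160]
5 shelves opened.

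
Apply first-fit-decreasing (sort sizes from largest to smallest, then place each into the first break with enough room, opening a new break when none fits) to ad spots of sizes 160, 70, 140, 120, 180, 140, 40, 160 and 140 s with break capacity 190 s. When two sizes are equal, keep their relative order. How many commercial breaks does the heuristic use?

Sorted descending: 180, 160, 160, 140, 140, 140, 120, 70, 40.
  180 → break 1 (new)  [load 180/190]
  160 → break 2 (new)  [load 160/190]
  160 → break 3 (new)  [load 160/190]
  140 → break 4 (new)  [load 140/190]
  140 → break 5 (new)  [load 140/190]
  140 → break 6 (new)  [load 140/190]
  120 → break 7 (new)  [load 120/190]
  70 → break 7  [load 190/190]
  40 → break 4  [load 180/190]
7 commercial breaks opened.

7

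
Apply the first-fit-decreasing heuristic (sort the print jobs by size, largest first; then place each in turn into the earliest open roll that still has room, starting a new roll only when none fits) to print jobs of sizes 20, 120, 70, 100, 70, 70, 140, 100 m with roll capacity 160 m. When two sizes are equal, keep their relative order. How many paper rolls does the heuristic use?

Sorted descending: 140, 120, 100, 100, 70, 70, 70, 20.
  140 → roll 1 (new)  [load 140/160]
  120 → roll 2 (new)  [load 120/160]
  100 → roll 3 (new)  [load 100/160]
  100 → roll 4 (new)  [load 100/160]
  70 → roll 5 (new)  [load 70/160]
  70 → roll 5  [load 140/160]
  70 → roll 6 (new)  [load 70/160]
  20 → roll 1  [load 160/160]
6 paper rolls opened.

6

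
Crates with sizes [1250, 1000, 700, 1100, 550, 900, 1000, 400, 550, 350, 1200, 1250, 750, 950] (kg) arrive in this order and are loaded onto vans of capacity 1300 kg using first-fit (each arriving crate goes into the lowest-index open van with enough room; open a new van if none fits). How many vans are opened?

  1250 → van 1 (new)  [load 1250/1300]
  1000 → van 2 (new)  [load 1000/1300]
  700 → van 3 (new)  [load 700/1300]
  1100 → van 4 (new)  [load 1100/1300]
  550 → van 3  [load 1250/1300]
  900 → van 5 (new)  [load 900/1300]
  1000 → van 6 (new)  [load 1000/1300]
  400 → van 5  [load 1300/1300]
  550 → van 7 (new)  [load 550/1300]
  350 → van 7  [load 900/1300]
  1200 → van 8 (new)  [load 1200/1300]
  1250 → van 9 (new)  [load 1250/1300]
  750 → van 10 (new)  [load 750/1300]
  950 → van 11 (new)  [load 950/1300]
11 vans opened.

11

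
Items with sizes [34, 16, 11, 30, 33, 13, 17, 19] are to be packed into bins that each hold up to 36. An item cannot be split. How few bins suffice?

6

Total = 34 + 33 + 30 + 19 + 17 + 16 + 13 + 11 = 173.
Lower bound: ⌈173/36⌉ = 5 bins.
A packing using 6 bins:
  bin 1: 34 = 34
  bin 2: 33 = 33
  bin 3: 30 = 30
  bin 4: 19 + 17 = 36
  bin 5: 16 + 13 = 29
  bin 6: 11 = 11
No arrangement into 5 bins stays within capacity, so 6 is optimal.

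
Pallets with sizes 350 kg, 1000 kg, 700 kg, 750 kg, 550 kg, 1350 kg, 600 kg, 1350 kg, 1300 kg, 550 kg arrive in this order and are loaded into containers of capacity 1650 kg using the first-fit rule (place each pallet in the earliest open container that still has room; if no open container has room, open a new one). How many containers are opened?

  350 → container 1 (new)  [load 350/1650]
  1000 → container 1  [load 1350/1650]
  700 → container 2 (new)  [load 700/1650]
  750 → container 2  [load 1450/1650]
  550 → container 3 (new)  [load 550/1650]
  1350 → container 4 (new)  [load 1350/1650]
  600 → container 3  [load 1150/1650]
  1350 → container 5 (new)  [load 1350/1650]
  1300 → container 6 (new)  [load 1300/1650]
  550 → container 7 (new)  [load 550/1650]
7 containers opened.

7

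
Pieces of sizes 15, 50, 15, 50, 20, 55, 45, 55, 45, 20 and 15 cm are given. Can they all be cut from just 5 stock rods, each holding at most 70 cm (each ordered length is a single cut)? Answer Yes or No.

Total = 385 cm; ⌈385/70⌉ = 6.
At least 6 stock rods are required, but only 5 are allowed.

No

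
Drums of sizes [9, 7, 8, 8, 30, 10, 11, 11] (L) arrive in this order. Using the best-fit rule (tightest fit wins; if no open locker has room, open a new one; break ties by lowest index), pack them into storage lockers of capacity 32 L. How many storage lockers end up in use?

  9 → locker 1 (new)  [load 9/32]
  7 → locker 1  [load 16/32]
  8 → locker 1  [load 24/32]
  8 → locker 1  [load 32/32]
  30 → locker 2 (new)  [load 30/32]
  10 → locker 3 (new)  [load 10/32]
  11 → locker 3  [load 21/32]
  11 → locker 3  [load 32/32]
3 storage lockers opened.

3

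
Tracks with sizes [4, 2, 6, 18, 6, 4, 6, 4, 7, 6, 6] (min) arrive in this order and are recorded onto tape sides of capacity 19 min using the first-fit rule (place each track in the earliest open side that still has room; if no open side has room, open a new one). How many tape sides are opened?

  4 → side 1 (new)  [load 4/19]
  2 → side 1  [load 6/19]
  6 → side 1  [load 12/19]
  18 → side 2 (new)  [load 18/19]
  6 → side 1  [load 18/19]
  4 → side 3 (new)  [load 4/19]
  6 → side 3  [load 10/19]
  4 → side 3  [load 14/19]
  7 → side 4 (new)  [load 7/19]
  6 → side 4  [load 13/19]
  6 → side 4  [load 19/19]
4 tape sides opened.

4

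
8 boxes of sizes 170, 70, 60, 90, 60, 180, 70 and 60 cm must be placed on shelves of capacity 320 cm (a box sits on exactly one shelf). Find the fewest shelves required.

3

Total = 180 + 170 + 90 + 70 + 70 + 60 + 60 + 60 = 760 cm.
Lower bound: ⌈760/320⌉ = 3 shelves.
A packing using 3 shelves:
  shelf 1: 180 + 90 = 270
  shelf 2: 170 + 70 + 70 = 310
  shelf 3: 60 + 60 + 60 = 180
This matches the lower bound, so 3 is optimal.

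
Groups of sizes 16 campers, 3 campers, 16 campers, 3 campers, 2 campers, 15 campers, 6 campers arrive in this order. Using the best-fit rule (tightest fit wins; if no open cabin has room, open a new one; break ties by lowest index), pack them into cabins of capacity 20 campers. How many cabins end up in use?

  16 → cabin 1 (new)  [load 16/20]
  3 → cabin 1  [load 19/20]
  16 → cabin 2 (new)  [load 16/20]
  3 → cabin 2  [load 19/20]
  2 → cabin 3 (new)  [load 2/20]
  15 → cabin 3  [load 17/20]
  6 → cabin 4 (new)  [load 6/20]
4 cabins opened.

4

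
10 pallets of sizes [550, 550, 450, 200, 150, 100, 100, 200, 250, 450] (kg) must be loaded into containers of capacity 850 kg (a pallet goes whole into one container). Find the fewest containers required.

Total = 550 + 550 + 450 + 450 + 250 + 200 + 200 + 150 + 100 + 100 = 3000 kg.
Lower bound: ⌈3000/850⌉ = 4 containers.
A packing using 4 containers:
  container 1: 550 + 250 = 800
  container 2: 550 + 200 + 100 = 850
  container 3: 450 + 200 + 150 = 800
  container 4: 450 + 100 = 550
This matches the lower bound, so 4 is optimal.

4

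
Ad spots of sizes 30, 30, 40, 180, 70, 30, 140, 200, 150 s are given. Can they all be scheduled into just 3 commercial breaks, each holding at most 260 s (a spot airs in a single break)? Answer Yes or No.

Total = 870 s; ⌈870/260⌉ = 4.
At least 4 commercial breaks are required, but only 3 are allowed.

No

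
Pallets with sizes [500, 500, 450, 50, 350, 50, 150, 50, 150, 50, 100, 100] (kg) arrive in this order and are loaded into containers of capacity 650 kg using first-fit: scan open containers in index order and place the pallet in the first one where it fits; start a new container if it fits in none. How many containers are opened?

4

  500 → container 1 (new)  [load 500/650]
  500 → container 2 (new)  [load 500/650]
  450 → container 3 (new)  [load 450/650]
  50 → container 1  [load 550/650]
  350 → container 4 (new)  [load 350/650]
  50 → container 1  [load 600/650]
  150 → container 2  [load 650/650]
  50 → container 1  [load 650/650]
  150 → container 3  [load 600/650]
  50 → container 3  [load 650/650]
  100 → container 4  [load 450/650]
  100 → container 4  [load 550/650]
4 containers opened.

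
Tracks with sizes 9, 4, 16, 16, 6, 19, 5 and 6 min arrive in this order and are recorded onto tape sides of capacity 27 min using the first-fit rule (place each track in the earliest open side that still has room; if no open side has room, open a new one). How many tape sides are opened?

  9 → side 1 (new)  [load 9/27]
  4 → side 1  [load 13/27]
  16 → side 2 (new)  [load 16/27]
  16 → side 3 (new)  [load 16/27]
  6 → side 1  [load 19/27]
  19 → side 4 (new)  [load 19/27]
  5 → side 1  [load 24/27]
  6 → side 2  [load 22/27]
4 tape sides opened.

4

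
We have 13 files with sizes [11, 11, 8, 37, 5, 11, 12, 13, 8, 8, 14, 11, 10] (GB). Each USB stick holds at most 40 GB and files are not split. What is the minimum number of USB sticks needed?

Total = 37 + 14 + 13 + 12 + 11 + 11 + 11 + 11 + 10 + 8 + 8 + 8 + 5 = 159 GB.
Lower bound: ⌈159/40⌉ = 4 USB sticks.
A packing using 5 USB sticks:
  USB stick 1: 37 = 37
  USB stick 2: 14 + 13 + 12 = 39
  USB stick 3: 11 + 11 + 11 + 5 = 38
  USB stick 4: 11 + 10 + 8 + 8 = 37
  USB stick 5: 8 = 8
No arrangement into 4 USB sticks stays within capacity, so 5 is optimal.

5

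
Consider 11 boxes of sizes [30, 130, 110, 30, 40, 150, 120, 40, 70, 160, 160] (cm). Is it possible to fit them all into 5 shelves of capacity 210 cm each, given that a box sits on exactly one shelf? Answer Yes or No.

Total = 1040 cm; ⌈1040/210⌉ = 5.
6 boxes each exceed half the capacity and cannot share a shelf, forcing at least 6 shelves.
At least 6 shelves are required, but only 5 are allowed.

No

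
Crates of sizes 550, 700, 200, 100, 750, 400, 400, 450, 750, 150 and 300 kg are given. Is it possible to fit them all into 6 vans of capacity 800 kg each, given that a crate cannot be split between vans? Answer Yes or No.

No

Total = 4750 kg; ⌈4750/800⌉ = 6.
The bound of 6 does not rule out 6, but exhaustive search shows no assignment into 6 vans of capacity 800 kg exists — the minimum is 7.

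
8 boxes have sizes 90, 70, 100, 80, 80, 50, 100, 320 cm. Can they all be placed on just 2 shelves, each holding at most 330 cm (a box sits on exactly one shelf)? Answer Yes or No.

Total = 890 cm; ⌈890/330⌉ = 3.
At least 3 shelves are required, but only 2 are allowed.

No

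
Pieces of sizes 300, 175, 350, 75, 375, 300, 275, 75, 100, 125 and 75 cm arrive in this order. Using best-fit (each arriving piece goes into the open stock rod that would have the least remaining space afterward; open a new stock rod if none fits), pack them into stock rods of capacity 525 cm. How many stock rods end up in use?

5

  300 → stock rod 1 (new)  [load 300/525]
  175 → stock rod 1  [load 475/525]
  350 → stock rod 2 (new)  [load 350/525]
  75 → stock rod 2  [load 425/525]
  375 → stock rod 3 (new)  [load 375/525]
  300 → stock rod 4 (new)  [load 300/525]
  275 → stock rod 5 (new)  [load 275/525]
  75 → stock rod 2  [load 500/525]
  100 → stock rod 3  [load 475/525]
  125 → stock rod 4  [load 425/525]
  75 → stock rod 4  [load 500/525]
5 stock rods opened.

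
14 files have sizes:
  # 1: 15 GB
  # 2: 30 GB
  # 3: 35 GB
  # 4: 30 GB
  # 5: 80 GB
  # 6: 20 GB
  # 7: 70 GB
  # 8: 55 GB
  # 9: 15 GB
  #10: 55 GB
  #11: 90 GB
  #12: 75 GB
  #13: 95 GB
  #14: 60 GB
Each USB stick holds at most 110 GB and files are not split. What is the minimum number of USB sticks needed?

7

Total = 95 + 90 + 80 + 75 + 70 + 60 + 55 + 55 + 35 + 30 + 30 + 20 + 15 + 15 = 725 GB.
Lower bound: ⌈725/110⌉ = 7 USB sticks.
A packing using 7 USB sticks:
  USB stick 1: 95 + 15 = 110
  USB stick 2: 90 + 20 = 110
  USB stick 3: 80 + 30 = 110
  USB stick 4: 75 + 35 = 110
  USB stick 5: 70 + 30 = 100
  USB stick 6: 60 + 15 = 75
  USB stick 7: 55 + 55 = 110
This matches the lower bound, so 7 is optimal.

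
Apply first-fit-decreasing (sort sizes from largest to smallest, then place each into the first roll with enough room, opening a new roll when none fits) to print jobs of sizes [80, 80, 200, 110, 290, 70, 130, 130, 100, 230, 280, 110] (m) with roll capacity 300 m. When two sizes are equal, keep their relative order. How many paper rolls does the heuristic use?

Sorted descending: 290, 280, 230, 200, 130, 130, 110, 110, 100, 80, 80, 70.
  290 → roll 1 (new)  [load 290/300]
  280 → roll 2 (new)  [load 280/300]
  230 → roll 3 (new)  [load 230/300]
  200 → roll 4 (new)  [load 200/300]
  130 → roll 5 (new)  [load 130/300]
  130 → roll 5  [load 260/300]
  110 → roll 6 (new)  [load 110/300]
  110 → roll 6  [load 220/300]
  100 → roll 4  [load 300/300]
  80 → roll 6  [load 300/300]
  80 → roll 7 (new)  [load 80/300]
  70 → roll 3  [load 300/300]
7 paper rolls opened.

7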